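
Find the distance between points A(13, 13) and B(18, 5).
Using the distance formula: d = sqrt((x₂-x₁)² + (y₂-y₁)²)
dx = 18 - 13 = 5
dy = 5 - 13 = -8
d = sqrt(5² + (-8)²) = sqrt(25 + 64) = sqrt(89) = 9.43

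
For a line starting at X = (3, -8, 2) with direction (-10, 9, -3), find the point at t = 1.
P(1) = (3 + (-10)(1), -8 + 9(1), 2 + (-3)(1)) = (-7, 1, -1)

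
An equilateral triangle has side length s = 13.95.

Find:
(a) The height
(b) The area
(a) Height h = s·√3/2 = 13.95·√3/2 = 12.08
(b) Area = (√3/4)·s² = (√3/4)·13.95² = (√3/4)·194.602 = 84.27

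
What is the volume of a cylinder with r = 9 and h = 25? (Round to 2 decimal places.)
Volume = pi * r² * h
Volume = pi * 9² * 25
Volume = pi * 81 * 25
Volume = pi * 2025
Volume = 6361.73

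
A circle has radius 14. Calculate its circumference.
Circumference = 2 * pi * r
Circumference = 2 * pi * 14
Circumference = 87.96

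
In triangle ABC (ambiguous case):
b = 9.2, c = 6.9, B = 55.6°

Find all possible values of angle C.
sin(C)/c = sin(B)/b  →  sin(C) = c·sin(B)/b = 6.9·sin(55.6°)/9.2 = 0.618835
C₁ = arcsin(0.618835) = 38.23°,  C₂ = 180° - C₁ = 141.77°
Check C₂: A = 180° - 55.6° - 141.77° = -17.37° ≤ 0, rejected
C = 38.23° (one solution)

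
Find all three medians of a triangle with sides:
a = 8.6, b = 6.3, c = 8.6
Using m_x = ½√(2y² + 2z² - x²):
m_a = ½√(2·6.3² + 2·8.6² - 8.6²) = ½√153.34 = 6.192
m_b = ½√(2·8.6² + 2·8.6² - 6.3²) = ½√256.15 = 8.002
m_c = ½√(2·8.6² + 2·6.3² - 8.6²) = ½√153.34 = 6.192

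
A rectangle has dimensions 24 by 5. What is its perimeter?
Perimeter = 2 * (length + width)
Perimeter = 2 * (24 + 5)
Perimeter = 2 * 29
Perimeter = 58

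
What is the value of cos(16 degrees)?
cos(16 degrees) = 0.9613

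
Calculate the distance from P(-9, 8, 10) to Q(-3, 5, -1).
d = √[(6)² + (-3)² + (-11)²] = √166 = 12.88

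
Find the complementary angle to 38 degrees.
Complementary angles sum to 90 degrees.
Other angle = 90 - 38
Other angle = 52 degrees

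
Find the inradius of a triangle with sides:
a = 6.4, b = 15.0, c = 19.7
s = (a+b+c)/2 = (6.4+15.0+19.7)/2 = 20.55
Area = √(s(s-a)(s-b)(s-c)) = √(20.55·14.15·5.55·0.85) = 37.0374
r = Area/s = 37.0374/20.55 = 1.802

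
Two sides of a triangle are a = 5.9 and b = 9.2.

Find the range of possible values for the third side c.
By the triangle inequality: |a - b| < c < a + b
|5.9 - 9.2| < c < 5.9 + 9.2
3.3 < c < 15.1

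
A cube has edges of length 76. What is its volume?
Volume = s³
Volume = 76³
Volume = 438976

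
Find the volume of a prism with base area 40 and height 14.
Volume = base area * height
Volume = 40 * 14
Volume = 560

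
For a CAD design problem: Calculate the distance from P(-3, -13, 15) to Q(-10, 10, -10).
d = √[(-7)² + (23)² + (-25)²] = √1203 = 34.68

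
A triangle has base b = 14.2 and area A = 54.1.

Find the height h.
A = ½bh  →  h = 2A/b
h = 2·54.1/14.2 = 7.62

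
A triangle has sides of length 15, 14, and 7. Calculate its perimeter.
Perimeter = sum of all sides
Perimeter = 15 + 14 + 7
Perimeter = 36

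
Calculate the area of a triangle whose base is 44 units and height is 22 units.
Area = (1/2) * base * height
Area = (1/2) * 44 * 22
Area = 484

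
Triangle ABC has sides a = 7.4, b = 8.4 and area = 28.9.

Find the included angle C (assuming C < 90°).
Area = ½ab·sin(C)  →  sin(C) = 2·Area/(ab)
sin(C) = 2·28.9/(7.4·8.4) = 0.929858
C = arcsin(0.929858) = 68.41°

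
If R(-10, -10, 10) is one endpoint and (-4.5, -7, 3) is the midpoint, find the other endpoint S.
S = (2×(-4.5) - (-10), 2×(-7) - (-10), 2×3 - 10) = (1, -4, -4)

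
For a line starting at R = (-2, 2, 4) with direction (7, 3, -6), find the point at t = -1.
P(-1) = (-2 + 7(-1), 2 + 3(-1), 4 + (-6)(-1)) = (-9, -1, 10)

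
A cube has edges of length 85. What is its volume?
Volume = s³
Volume = 85³
Volume = 614125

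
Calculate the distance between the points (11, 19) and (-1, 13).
Using the distance formula: d = sqrt((x₂-x₁)² + (y₂-y₁)²)
dx = (-1) - 11 = -12
dy = 13 - 19 = -6
d = sqrt((-12)² + (-6)²) = sqrt(144 + 36) = sqrt(180) = 13.42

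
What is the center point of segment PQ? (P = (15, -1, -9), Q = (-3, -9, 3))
Midpoint = ((15-3)/2, (-1-9)/2, (-9+3)/2) = (6, -5, -3)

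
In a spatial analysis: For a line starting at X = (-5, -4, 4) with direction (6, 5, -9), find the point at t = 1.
P(1) = (-5 + 6(1), -4 + 5(1), 4 + (-9)(1)) = (1, 1, -5)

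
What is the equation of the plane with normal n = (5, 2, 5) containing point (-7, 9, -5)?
d = n·P = (5)(-7) + (2)(9) + (5)(-5) = -42
Plane: 5x + 2y + 5z = -42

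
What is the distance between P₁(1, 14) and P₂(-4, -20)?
Using the distance formula: d = sqrt((x₂-x₁)² + (y₂-y₁)²)
dx = (-4) - 1 = -5
dy = (-20) - 14 = -34
d = sqrt((-5)² + (-34)²) = sqrt(25 + 1156) = sqrt(1181) = 34.37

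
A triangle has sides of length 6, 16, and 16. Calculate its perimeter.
Perimeter = sum of all sides
Perimeter = 6 + 16 + 16
Perimeter = 38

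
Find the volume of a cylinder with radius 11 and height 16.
Volume = pi * r² * h
Volume = pi * 11² * 16
Volume = pi * 121 * 16
Volume = pi * 1936
Volume = 6082.12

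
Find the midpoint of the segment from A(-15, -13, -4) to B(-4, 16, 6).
Midpoint = ((-15-4)/2, (-13+16)/2, (-4+6)/2) = (-9.5, 1.5, 1)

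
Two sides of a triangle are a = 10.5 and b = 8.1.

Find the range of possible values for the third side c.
By the triangle inequality: |a - b| < c < a + b
|10.5 - 8.1| < c < 10.5 + 8.1
2.4 < c < 18.6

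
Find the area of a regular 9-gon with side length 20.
For a regular 9-gon with side length s = 20:
Apothem a = s / (2*tan(pi/9)) = 20 / (2*tan(pi/9)) ≈ 27.4748
Perimeter P = 9 * 20 = 180
Area = (1/2) * P * a = (1/2) * 180 * 27.4748 = 2472.73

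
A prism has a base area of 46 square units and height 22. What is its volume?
Volume = base area * height
Volume = 46 * 22
Volume = 1012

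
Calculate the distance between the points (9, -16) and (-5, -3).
Using the distance formula: d = sqrt((x₂-x₁)² + (y₂-y₁)²)
dx = (-5) - 9 = -14
dy = (-3) - (-16) = 13
d = sqrt((-14)² + 13²) = sqrt(196 + 169) = sqrt(365) = 19.10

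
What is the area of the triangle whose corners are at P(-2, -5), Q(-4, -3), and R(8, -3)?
Using the coordinate formula: Area = (1/2)|x₁(y₂-y₃) + x₂(y₃-y₁) + x₃(y₁-y₂)|
Area = (1/2)|(-2)((-3)-(-3)) + (-4)((-3)-(-5)) + 8((-5)-(-3))|
Area = (1/2)|(-2)*0 + (-4)*2 + 8*(-2)|
Area = (1/2)|0 + (-8) + (-16)|
Area = (1/2)*24 = 12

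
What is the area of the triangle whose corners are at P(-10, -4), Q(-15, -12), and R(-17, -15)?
Using the coordinate formula: Area = (1/2)|x₁(y₂-y₃) + x₂(y₃-y₁) + x₃(y₁-y₂)|
Area = (1/2)|(-10)((-12)-(-15)) + (-15)((-15)-(-4)) + (-17)((-4)-(-12))|
Area = (1/2)|(-10)*3 + (-15)*(-11) + (-17)*8|
Area = (1/2)|(-30) + 165 + (-136)|
Area = (1/2)*1 = 0.50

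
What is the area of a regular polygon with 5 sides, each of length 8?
For a regular 5-gon with side length s = 8:
Apothem a = s / (2*tan(pi/5)) = 8 / (2*tan(pi/5)) ≈ 5.5055
Perimeter P = 5 * 8 = 40
Area = (1/2) * P * a = (1/2) * 40 * 5.5055 = 110.11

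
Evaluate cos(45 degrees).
cos(45 degrees) = sqrt(2)/2
Decimal approximation: 0.7071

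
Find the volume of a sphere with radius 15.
Volume = (4/3) * pi * r³
Volume = (4/3) * pi * 15³
Volume = (4/3) * pi * 3375
Volume = 14137.17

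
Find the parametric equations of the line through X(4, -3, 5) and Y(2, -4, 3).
Direction vector d = Y - X = (-2, -1, -2)
x = 4 - 2t, y = -3 - t, z = 5 - 2t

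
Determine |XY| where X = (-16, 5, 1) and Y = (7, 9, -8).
d = √[(23)² + (4)² + (-9)²] = √626 = 25.02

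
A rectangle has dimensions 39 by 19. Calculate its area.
Area = length * width
Area = 39 * 19
Area = 741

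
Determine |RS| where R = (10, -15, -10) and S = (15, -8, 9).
d = √[(5)² + (7)² + (19)²] = √435 = 20.86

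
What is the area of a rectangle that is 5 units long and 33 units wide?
Area = length * width
Area = 5 * 33
Area = 165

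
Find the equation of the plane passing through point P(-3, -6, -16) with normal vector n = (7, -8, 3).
d = n·P = (7)(-3) + (-8)(-6) + (3)(-16) = -21
Plane: 7x - 8y + 3z = -21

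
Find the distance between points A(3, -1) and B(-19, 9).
Using the distance formula: d = sqrt((x₂-x₁)² + (y₂-y₁)²)
dx = (-19) - 3 = -22
dy = 9 - (-1) = 10
d = sqrt((-22)² + 10²) = sqrt(484 + 100) = sqrt(584) = 24.17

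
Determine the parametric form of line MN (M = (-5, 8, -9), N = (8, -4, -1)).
Direction vector d = N - M = (13, -12, 8)
x = -5 + 13t, y = 8 - 12t, z = -9 + 8t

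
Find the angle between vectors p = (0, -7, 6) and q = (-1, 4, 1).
p·q = -22, |p|² = 85, |q|² = 18
cos θ = -22/√1530 ≈ -0.5624
θ ≈ 124.2°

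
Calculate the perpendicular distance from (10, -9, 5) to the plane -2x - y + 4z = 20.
d = |(-2)(10) + (-1)(-9) + 4(5) - (20)| / √((-2)² + (-1)² + 4²) = 11/√21 = 2.4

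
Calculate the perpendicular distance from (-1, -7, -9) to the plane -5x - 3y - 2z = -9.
d = |(-5)(-1) + (-3)(-7) + (-2)(-9) - (-9)| / √((-5)² + (-3)² + (-2)²) = 53/√38 = 8.598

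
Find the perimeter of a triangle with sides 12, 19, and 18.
Perimeter = sum of all sides
Perimeter = 12 + 19 + 18
Perimeter = 49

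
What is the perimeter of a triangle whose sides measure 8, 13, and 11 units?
Perimeter = sum of all sides
Perimeter = 8 + 13 + 11
Perimeter = 32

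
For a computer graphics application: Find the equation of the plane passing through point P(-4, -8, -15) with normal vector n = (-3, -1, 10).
d = n·P = (-3)(-4) + (-1)(-8) + (10)(-15) = -130
Plane: -3x - y + 10z = -130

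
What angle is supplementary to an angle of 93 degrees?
Supplementary angles sum to 180 degrees.
Other angle = 180 - 93
Other angle = 87 degrees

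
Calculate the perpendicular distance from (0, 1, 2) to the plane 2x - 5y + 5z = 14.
d = |2(0) + (-5)(1) + 5(2) - (14)| / √(2² + (-5)² + 5²) = 9/√54 = 1.225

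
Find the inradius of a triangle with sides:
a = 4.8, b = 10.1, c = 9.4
s = (a+b+c)/2 = (4.8+10.1+9.4)/2 = 12.15
Area = √(s(s-a)(s-b)(s-c)) = √(12.15·7.35·2.05·2.75) = 22.4375
r = Area/s = 22.4375/12.15 = 1.847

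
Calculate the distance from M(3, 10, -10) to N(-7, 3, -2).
d = √[(-10)² + (-7)² + (8)²] = √213 = 14.59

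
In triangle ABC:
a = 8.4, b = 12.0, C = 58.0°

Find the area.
Using A = ½ab·sin(C):
A = ½·8.4·12.0·sin(58.0°) = ½·100.8·0.848048 = 42.74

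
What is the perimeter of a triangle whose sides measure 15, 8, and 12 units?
Perimeter = sum of all sides
Perimeter = 15 + 8 + 12
Perimeter = 35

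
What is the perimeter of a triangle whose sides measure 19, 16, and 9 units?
Perimeter = sum of all sides
Perimeter = 19 + 16 + 9
Perimeter = 44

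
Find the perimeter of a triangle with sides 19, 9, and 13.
Perimeter = sum of all sides
Perimeter = 19 + 9 + 13
Perimeter = 41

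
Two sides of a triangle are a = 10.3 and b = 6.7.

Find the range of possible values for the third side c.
By the triangle inequality: |a - b| < c < a + b
|10.3 - 6.7| < c < 10.3 + 6.7
3.6 < c < 17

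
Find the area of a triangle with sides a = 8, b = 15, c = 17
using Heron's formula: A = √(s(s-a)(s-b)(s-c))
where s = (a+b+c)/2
s = (8+15+17)/2 = 20
A = √(20·12·5·3) = √3600 = 60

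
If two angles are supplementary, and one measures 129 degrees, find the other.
Supplementary angles sum to 180 degrees.
Other angle = 180 - 129
Other angle = 51 degrees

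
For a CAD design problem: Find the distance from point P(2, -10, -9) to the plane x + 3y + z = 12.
d = |1(2) + 3(-10) + 1(-9) - (12)| / √(1² + 3² + 1²) = 49/√11 = 14.77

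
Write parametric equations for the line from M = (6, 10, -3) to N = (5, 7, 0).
Direction vector d = N - M = (-1, -3, 3)
x = 6 - t, y = 10 - 3t, z = -3 + 3t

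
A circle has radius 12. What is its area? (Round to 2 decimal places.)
Area = pi * r²
Area = pi * 12²
Area = pi * 144
Area = 452.39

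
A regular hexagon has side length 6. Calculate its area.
For a regular 6-gon with side length s = 6:
Apothem a = s / (2*tan(pi/6)) = 6 / (2*tan(pi/6)) ≈ 5.1962
Perimeter P = 6 * 6 = 36
Area = (1/2) * P * a = (1/2) * 36 * 5.1962 = 93.53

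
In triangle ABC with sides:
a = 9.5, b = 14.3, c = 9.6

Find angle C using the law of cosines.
cos(C) = (a² + b² - c²)/(2ab)
cos(C) = (9.5² + 14.3² - 9.6²)/(2·9.5·14.3) = 202.58/271.7 = 0.745602
C = arccos(0.745602) = 41.79°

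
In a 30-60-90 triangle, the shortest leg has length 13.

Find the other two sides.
Long leg = 13√3 = 22.52, Hypotenuse = 26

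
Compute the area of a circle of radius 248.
Area = pi * r²
Area = pi * 248²
Area = pi * 61504
Area = 193220.51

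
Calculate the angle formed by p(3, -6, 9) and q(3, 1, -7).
p·q = -60, |p|² = 126, |q|² = 59
cos θ = -60/√7434 ≈ -0.6959
θ ≈ 134.1°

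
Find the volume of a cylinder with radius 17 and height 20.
Volume = pi * r² * h
Volume = pi * 17² * 20
Volume = pi * 289 * 20
Volume = pi * 5780
Volume = 18158.41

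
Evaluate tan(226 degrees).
tan(226 degrees) = 1.0355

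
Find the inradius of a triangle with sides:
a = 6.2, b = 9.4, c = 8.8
s = (a+b+c)/2 = (6.2+9.4+8.8)/2 = 12.2
Area = √(s(s-a)(s-b)(s-c)) = √(12.2·6·2.8·3.4) = 26.3982
r = Area/s = 26.3982/12.2 = 2.164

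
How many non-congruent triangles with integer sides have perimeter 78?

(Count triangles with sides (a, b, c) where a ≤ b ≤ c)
With a ≤ b ≤ c and a + b + c = 78, the triangle inequality a + b > c gives c < 78/2, so c ≤ 38.
Iterate a from 1 to ⌊p/3⌋ = 26; for each a, b ranges from a to ⌊(p−a)/2⌋ with c = p − a − b, keeping only c ≥ b.
Triples: (2, 38, 38), (3, 37, 38), (4, 36, 38), …
Count = 127 triangles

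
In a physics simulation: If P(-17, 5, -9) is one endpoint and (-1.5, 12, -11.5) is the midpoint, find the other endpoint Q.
Q = (2×(-1.5) - (-17), 2×12 - 5, 2×(-11.5) - (-9)) = (14, 19, -14)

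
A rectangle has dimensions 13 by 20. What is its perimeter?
Perimeter = 2 * (length + width)
Perimeter = 2 * (13 + 20)
Perimeter = 2 * 33
Perimeter = 66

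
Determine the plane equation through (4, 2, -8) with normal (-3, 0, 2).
d = n·P = (-3)(4) + (0)(2) + (2)(-8) = -28
Plane: -3x + 2z = -28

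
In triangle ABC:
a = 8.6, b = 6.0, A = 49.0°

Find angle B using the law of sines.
sin(B)/b = sin(A)/a
sin(B) = b·sin(A)/a = 6.0·sin(49.0°)/8.6 = 0.526542
B = arcsin(0.526542) = 31.77°  (b ≤ a, so B ≤ A and the acute solution is unique)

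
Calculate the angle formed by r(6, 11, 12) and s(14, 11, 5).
r·s = 265, |r|² = 301, |s|² = 342
cos θ = 265/√102942 ≈ 0.8259
θ ≈ 34.32°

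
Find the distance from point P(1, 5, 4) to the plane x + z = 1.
d = |1(1) + 0(5) + 1(4) - (1)| / √(1² + 0² + 1²) = 4/√2 = 2.828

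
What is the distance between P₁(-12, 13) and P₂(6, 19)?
Using the distance formula: d = sqrt((x₂-x₁)² + (y₂-y₁)²)
dx = 6 - (-12) = 18
dy = 19 - 13 = 6
d = sqrt(18² + 6²) = sqrt(324 + 36) = sqrt(360) = 18.97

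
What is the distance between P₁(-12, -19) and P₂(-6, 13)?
Using the distance formula: d = sqrt((x₂-x₁)² + (y₂-y₁)²)
dx = (-6) - (-12) = 6
dy = 13 - (-19) = 32
d = sqrt(6² + 32²) = sqrt(36 + 1024) = sqrt(1060) = 32.56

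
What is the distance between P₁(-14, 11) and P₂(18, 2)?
Using the distance formula: d = sqrt((x₂-x₁)² + (y₂-y₁)²)
dx = 18 - (-14) = 32
dy = 2 - 11 = -9
d = sqrt(32² + (-9)²) = sqrt(1024 + 81) = sqrt(1105) = 33.24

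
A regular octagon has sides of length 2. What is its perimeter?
Perimeter = number of sides * side length
Perimeter = 8 * 2
Perimeter = 16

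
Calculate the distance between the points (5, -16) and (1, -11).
Using the distance formula: d = sqrt((x₂-x₁)² + (y₂-y₁)²)
dx = 1 - 5 = -4
dy = (-11) - (-16) = 5
d = sqrt((-4)² + 5²) = sqrt(16 + 25) = sqrt(41) = 6.40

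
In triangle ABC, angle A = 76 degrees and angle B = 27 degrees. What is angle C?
Sum of angles in a triangle = 180 degrees
Third angle = 180 - 76 - 27
Third angle = 77 degrees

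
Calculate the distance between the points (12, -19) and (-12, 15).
Using the distance formula: d = sqrt((x₂-x₁)² + (y₂-y₁)²)
dx = (-12) - 12 = -24
dy = 15 - (-19) = 34
d = sqrt((-24)² + 34²) = sqrt(576 + 1156) = sqrt(1732) = 41.62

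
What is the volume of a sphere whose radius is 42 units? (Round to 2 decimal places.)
Volume = (4/3) * pi * r³
Volume = (4/3) * pi * 42³
Volume = (4/3) * pi * 74088
Volume = 310339.09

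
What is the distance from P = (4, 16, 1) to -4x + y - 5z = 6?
d = |(-4)(4) + 1(16) + (-5)(1) - (6)| / √((-4)² + 1² + (-5)²) = 11/√42 = 1.697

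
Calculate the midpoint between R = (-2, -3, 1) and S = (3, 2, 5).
Midpoint = ((-2+3)/2, (-3+2)/2, (1+5)/2) = (0.5, -0.5, 3)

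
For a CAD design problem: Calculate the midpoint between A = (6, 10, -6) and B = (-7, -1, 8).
Midpoint = ((6-7)/2, (10-1)/2, (-6+8)/2) = (-0.5, 4.5, 1)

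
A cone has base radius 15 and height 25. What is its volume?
Volume = (1/3) * pi * r² * h
Volume = (1/3) * pi * 15² * 25
Volume = (1/3) * pi * 225 * 25
Volume = (1/3) * pi * 5625
Volume = 5890.49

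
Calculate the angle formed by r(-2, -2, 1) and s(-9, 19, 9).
r·s = -11, |r|² = 9, |s|² = 523
cos θ = -11/√4707 ≈ -0.1603
θ ≈ 99.23°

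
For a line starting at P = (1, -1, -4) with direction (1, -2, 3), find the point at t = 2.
P(2) = (1 + 1(2), -1 + (-2)(2), -4 + 3(2)) = (3, -5, 2)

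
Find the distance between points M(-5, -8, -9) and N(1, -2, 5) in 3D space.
d = √[(6)² + (6)² + (14)²] = √268 = 16.37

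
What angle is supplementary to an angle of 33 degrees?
Supplementary angles sum to 180 degrees.
Other angle = 180 - 33
Other angle = 147 degrees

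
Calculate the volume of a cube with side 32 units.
Volume = s³
Volume = 32³
Volume = 32768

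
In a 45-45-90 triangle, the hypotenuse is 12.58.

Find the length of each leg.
In a 45-45-90 triangle, hypotenuse = leg·√2  →  leg = hypotenuse/√2
leg = 12.58/√2 = 8.895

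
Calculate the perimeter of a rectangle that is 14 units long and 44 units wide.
Perimeter = 2 * (length + width)
Perimeter = 2 * (14 + 44)
Perimeter = 2 * 58
Perimeter = 116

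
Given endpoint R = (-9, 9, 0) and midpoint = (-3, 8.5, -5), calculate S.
S = (2×(-3) - (-9), 2×8.5 - 9, 2×(-5) - 0) = (3, 8, -10)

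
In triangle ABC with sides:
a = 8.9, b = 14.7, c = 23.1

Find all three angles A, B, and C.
By the law of cosines:
cos(A) = (b² + c² - a²)/(2bc) = 0.987263  →  A = 9.154°
cos(B) = (a² + c² - b²)/(2ac) = 0.964857  →  B = 15.23°
cos(C) = (a² + b² - c²)/(2ab) = -0.910762  →  C = 155.6°
Check: A + B + C = 180.0° ✓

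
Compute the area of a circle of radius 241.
Area = pi * r²
Area = pi * 241²
Area = pi * 58081
Area = 182466.84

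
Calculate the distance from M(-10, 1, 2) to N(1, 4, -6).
d = √[(11)² + (3)² + (-8)²] = √194 = 13.93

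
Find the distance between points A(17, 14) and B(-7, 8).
Using the distance formula: d = sqrt((x₂-x₁)² + (y₂-y₁)²)
dx = (-7) - 17 = -24
dy = 8 - 14 = -6
d = sqrt((-24)² + (-6)²) = sqrt(576 + 36) = sqrt(612) = 24.74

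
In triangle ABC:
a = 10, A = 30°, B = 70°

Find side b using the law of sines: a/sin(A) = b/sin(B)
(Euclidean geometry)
b = a·sin(B)/sin(A) = 10·sin(70°)/sin(30°)
b = 10·0.939693/0.500000 = 18.79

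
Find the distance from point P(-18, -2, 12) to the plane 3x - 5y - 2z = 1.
d = |3(-18) + (-5)(-2) + (-2)(12) - (1)| / √(3² + (-5)² + (-2)²) = 69/√38 = 11.19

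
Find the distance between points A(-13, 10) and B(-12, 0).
Using the distance formula: d = sqrt((x₂-x₁)² + (y₂-y₁)²)
dx = (-12) - (-13) = 1
dy = 0 - 10 = -10
d = sqrt(1² + (-10)²) = sqrt(1 + 100) = sqrt(101) = 10.05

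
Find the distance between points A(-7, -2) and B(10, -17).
Using the distance formula: d = sqrt((x₂-x₁)² + (y₂-y₁)²)
dx = 10 - (-7) = 17
dy = (-17) - (-2) = -15
d = sqrt(17² + (-15)²) = sqrt(289 + 225) = sqrt(514) = 22.67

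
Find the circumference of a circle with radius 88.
Circumference = 2 * pi * r
Circumference = 2 * pi * 88
Circumference = 552.92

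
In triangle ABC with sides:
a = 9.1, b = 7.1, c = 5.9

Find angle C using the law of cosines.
cos(C) = (a² + b² - c²)/(2ab)
cos(C) = (9.1² + 7.1² - 5.9²)/(2·9.1·7.1) = 98.41/129.22 = 0.761569
C = arccos(0.761569) = 40.4°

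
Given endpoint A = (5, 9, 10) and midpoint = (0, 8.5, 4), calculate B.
B = (2×0 - 5, 2×8.5 - 9, 2×4 - 10) = (-5, 8, -2)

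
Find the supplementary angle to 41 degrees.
Supplementary angles sum to 180 degrees.
Other angle = 180 - 41
Other angle = 139 degrees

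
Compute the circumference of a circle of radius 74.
Circumference = 2 * pi * r
Circumference = 2 * pi * 74
Circumference = 464.96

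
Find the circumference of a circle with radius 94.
Circumference = 2 * pi * r
Circumference = 2 * pi * 94
Circumference = 590.62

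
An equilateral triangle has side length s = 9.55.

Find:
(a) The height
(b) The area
(a) Height h = s·√3/2 = 9.55·√3/2 = 8.271
(b) Area = (√3/4)·s² = (√3/4)·9.55² = (√3/4)·91.2025 = 39.49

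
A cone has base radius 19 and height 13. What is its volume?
Volume = (1/3) * pi * r² * h
Volume = (1/3) * pi * 19² * 13
Volume = (1/3) * pi * 361 * 13
Volume = (1/3) * pi * 4693
Volume = 4914.50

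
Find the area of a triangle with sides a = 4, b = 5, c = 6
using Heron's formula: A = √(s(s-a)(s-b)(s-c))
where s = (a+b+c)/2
s = (4+5+6)/2 = 7.5
A = √(7.5·3.5·2.5·1.5) = √98.4375 = 9.922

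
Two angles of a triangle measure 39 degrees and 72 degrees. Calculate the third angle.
Sum of angles in a triangle = 180 degrees
Third angle = 180 - 39 - 72
Third angle = 69 degrees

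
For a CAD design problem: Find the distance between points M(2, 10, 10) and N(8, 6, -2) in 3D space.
d = √[(6)² + (-4)² + (-12)²] = √196 = 14.0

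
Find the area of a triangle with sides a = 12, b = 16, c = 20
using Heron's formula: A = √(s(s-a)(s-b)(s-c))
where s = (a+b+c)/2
s = (12+16+20)/2 = 24
A = √(24·12·8·4) = √9216 = 96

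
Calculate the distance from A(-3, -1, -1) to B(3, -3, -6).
d = √[(6)² + (-2)² + (-5)²] = √65 = 8.062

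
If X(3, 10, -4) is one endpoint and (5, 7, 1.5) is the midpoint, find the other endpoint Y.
Y = (2×5 - 3, 2×7 - 10, 2×1.5 - (-4)) = (7, 4, 7)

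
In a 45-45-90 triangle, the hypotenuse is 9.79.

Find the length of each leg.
In a 45-45-90 triangle, hypotenuse = leg·√2  →  leg = hypotenuse/√2
leg = 9.79/√2 = 6.923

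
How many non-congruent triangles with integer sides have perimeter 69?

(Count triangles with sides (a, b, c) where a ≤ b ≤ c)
With a ≤ b ≤ c and a + b + c = 69, the triangle inequality a + b > c gives c < 69/2, so c ≤ 34.
Iterate a from 1 to ⌊p/3⌋ = 23; for each a, b ranges from a to ⌊(p−a)/2⌋ with c = p − a − b, keeping only c ≥ b.
Triples: (1, 34, 34), (2, 33, 34), (3, 32, 34), …
Count = 108 triangles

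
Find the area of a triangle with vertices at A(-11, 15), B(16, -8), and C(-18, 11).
Using the coordinate formula: Area = (1/2)|x₁(y₂-y₃) + x₂(y₃-y₁) + x₃(y₁-y₂)|
Area = (1/2)|(-11)((-8)-11) + 16(11-15) + (-18)(15-(-8))|
Area = (1/2)|(-11)*(-19) + 16*(-4) + (-18)*23|
Area = (1/2)|209 + (-64) + (-414)|
Area = (1/2)*269 = 134.50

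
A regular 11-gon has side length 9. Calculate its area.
For a regular 11-gon with side length s = 9:
Apothem a = s / (2*tan(pi/11)) = 9 / (2*tan(pi/11)) ≈ 15.3256
Perimeter P = 11 * 9 = 99
Area = (1/2) * P * a = (1/2) * 99 * 15.3256 = 758.62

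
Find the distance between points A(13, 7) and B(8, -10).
Using the distance formula: d = sqrt((x₂-x₁)² + (y₂-y₁)²)
dx = 8 - 13 = -5
dy = (-10) - 7 = -17
d = sqrt((-5)² + (-17)²) = sqrt(25 + 289) = sqrt(314) = 17.72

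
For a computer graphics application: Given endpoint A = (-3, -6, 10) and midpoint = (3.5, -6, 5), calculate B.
B = (2×3.5 - (-3), 2×(-6) - (-6), 2×5 - 10) = (10, -6, 0)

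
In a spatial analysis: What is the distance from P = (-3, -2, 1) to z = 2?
d = |0(-3) + 0(-2) + 1(1) - (2)| / √(0² + 0² + 1²) = 1/√1 = 1.0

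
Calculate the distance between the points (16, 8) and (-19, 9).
Using the distance formula: d = sqrt((x₂-x₁)² + (y₂-y₁)²)
dx = (-19) - 16 = -35
dy = 9 - 8 = 1
d = sqrt((-35)² + 1²) = sqrt(1225 + 1) = sqrt(1226) = 35.01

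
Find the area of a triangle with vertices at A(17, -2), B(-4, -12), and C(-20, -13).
Using the coordinate formula: Area = (1/2)|x₁(y₂-y₃) + x₂(y₃-y₁) + x₃(y₁-y₂)|
Area = (1/2)|17((-12)-(-13)) + (-4)((-13)-(-2)) + (-20)((-2)-(-12))|
Area = (1/2)|17*1 + (-4)*(-11) + (-20)*10|
Area = (1/2)|17 + 44 + (-200)|
Area = (1/2)*139 = 69.50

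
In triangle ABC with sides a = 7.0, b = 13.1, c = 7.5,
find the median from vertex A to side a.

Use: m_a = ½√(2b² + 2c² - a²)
m_a = ½√(2·13.1² + 2·7.5² - 7.0²)
m_a = ½√(343.22 + 112.5 - 49) = ½√406.72 = 10.08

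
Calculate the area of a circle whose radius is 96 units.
Area = pi * r²
Area = pi * 96²
Area = pi * 9216
Area = 28952.92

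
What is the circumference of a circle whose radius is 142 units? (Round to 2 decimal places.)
Circumference = 2 * pi * r
Circumference = 2 * pi * 142
Circumference = 892.21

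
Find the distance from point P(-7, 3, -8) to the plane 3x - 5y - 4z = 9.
d = |3(-7) + (-5)(3) + (-4)(-8) - (9)| / √(3² + (-5)² + (-4)²) = 13/√50 = 1.838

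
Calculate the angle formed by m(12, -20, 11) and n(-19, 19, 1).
m·n = -597, |m|² = 665, |n|² = 723
cos θ = -597/√480795 ≈ -0.861
θ ≈ 149.4°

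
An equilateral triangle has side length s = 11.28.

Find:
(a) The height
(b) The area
(a) Height h = s·√3/2 = 11.28·√3/2 = 9.769
(b) Area = (√3/4)·s² = (√3/4)·11.28² = (√3/4)·127.238 = 55.1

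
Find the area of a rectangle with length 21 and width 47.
Area = length * width
Area = 21 * 47
Area = 987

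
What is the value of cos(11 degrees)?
cos(11 degrees) = 0.9816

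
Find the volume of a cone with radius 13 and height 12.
Volume = (1/3) * pi * r² * h
Volume = (1/3) * pi * 13² * 12
Volume = (1/3) * pi * 169 * 12
Volume = (1/3) * pi * 2028
Volume = 2123.72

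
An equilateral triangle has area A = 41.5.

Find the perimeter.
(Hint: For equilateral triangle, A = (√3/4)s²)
A = (√3/4)s²  →  s² = 4A/√3 = 4·41.5/√3 = 95.8401
s = 9.7898
Perimeter = 3s = 29.37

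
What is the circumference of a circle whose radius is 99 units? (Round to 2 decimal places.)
Circumference = 2 * pi * r
Circumference = 2 * pi * 99
Circumference = 622.04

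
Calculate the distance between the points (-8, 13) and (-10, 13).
Using the distance formula: d = sqrt((x₂-x₁)² + (y₂-y₁)²)
dx = (-10) - (-8) = -2
dy = 13 - 13 = 0
d = sqrt((-2)² + 0²) = sqrt(4 + 0) = sqrt(4) = 2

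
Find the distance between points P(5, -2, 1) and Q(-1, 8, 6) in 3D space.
d = √[(-6)² + (10)² + (5)²] = √161 = 12.69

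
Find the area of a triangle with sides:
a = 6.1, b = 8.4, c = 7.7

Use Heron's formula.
s = (a+b+c)/2 = (6.1+8.4+7.7)/2 = 11.1
A = √(s(s-a)(s-b)(s-c)) = √(11.1·5·2.7·3.4)
A = √509.49 = 22.57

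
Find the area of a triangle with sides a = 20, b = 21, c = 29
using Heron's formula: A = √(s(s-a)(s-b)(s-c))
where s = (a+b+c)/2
s = (20+21+29)/2 = 35
A = √(35·15·14·6) = √44100 = 210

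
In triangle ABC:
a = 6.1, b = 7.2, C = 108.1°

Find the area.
Using A = ½ab·sin(C):
A = ½·6.1·7.2·sin(108.1°) = ½·43.92·0.950516 = 20.87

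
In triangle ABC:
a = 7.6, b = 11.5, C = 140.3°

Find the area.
Using A = ½ab·sin(C):
A = ½·7.6·11.5·sin(140.3°) = ½·87.4·0.638768 = 27.91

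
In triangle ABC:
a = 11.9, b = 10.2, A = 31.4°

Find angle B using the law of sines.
sin(B)/b = sin(A)/a
sin(B) = b·sin(A)/a = 10.2·sin(31.4°)/11.9 = 0.446580
B = arcsin(0.446580) = 26.52°  (b ≤ a, so B ≤ A and the acute solution is unique)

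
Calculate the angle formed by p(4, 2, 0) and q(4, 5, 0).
p·q = 26, |p|² = 20, |q|² = 41
cos θ = 26/√820 ≈ 0.908
θ ≈ 24.78°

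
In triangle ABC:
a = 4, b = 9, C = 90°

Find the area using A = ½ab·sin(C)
A = ½·4·9·sin(90°) = ½·36·1.000000 = 18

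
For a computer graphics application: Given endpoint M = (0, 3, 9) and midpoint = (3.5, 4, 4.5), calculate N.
N = (2×3.5 - 0, 2×4 - 3, 2×4.5 - 9) = (7, 5, 0)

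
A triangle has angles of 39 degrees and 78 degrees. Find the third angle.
Sum of angles in a triangle = 180 degrees
Third angle = 180 - 39 - 78
Third angle = 63 degrees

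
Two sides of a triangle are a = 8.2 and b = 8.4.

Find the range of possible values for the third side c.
By the triangle inequality: |a - b| < c < a + b
|8.2 - 8.4| < c < 8.2 + 8.4
0.2 < c < 16.6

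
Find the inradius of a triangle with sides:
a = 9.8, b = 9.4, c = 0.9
s = (a+b+c)/2 = (9.8+9.4+0.9)/2 = 10.05
Area = √(s(s-a)(s-b)(s-c)) = √(10.05·0.25·0.65·9.15) = 3.86563
r = Area/s = 3.86563/10.05 = 0.3846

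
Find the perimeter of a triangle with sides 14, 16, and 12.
Perimeter = sum of all sides
Perimeter = 14 + 16 + 12
Perimeter = 42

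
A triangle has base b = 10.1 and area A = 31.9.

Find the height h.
A = ½bh  →  h = 2A/b
h = 2·31.9/10.1 = 6.317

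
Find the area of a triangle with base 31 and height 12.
Area = (1/2) * base * height
Area = (1/2) * 31 * 12
Area = 186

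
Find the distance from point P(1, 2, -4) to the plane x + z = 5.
d = |1(1) + 0(2) + 1(-4) - (5)| / √(1² + 0² + 1²) = 8/√2 = 5.657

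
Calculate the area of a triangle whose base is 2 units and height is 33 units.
Area = (1/2) * base * height
Area = (1/2) * 2 * 33
Area = 33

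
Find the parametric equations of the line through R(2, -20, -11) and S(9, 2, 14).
Direction vector d = S - R = (7, 22, 25)
x = 2 + 7t, y = -20 + 22t, z = -11 + 25t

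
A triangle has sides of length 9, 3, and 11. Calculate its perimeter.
Perimeter = sum of all sides
Perimeter = 9 + 3 + 11
Perimeter = 23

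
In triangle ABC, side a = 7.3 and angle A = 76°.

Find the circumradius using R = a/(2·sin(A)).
R = a/(2·sin(A)) = 7.3/(2·sin(76°))
R = 7.3/(2·0.970296) = 7.3/1.940591 = 3.762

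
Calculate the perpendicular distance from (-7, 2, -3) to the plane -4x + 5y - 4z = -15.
d = |(-4)(-7) + 5(2) + (-4)(-3) - (-15)| / √((-4)² + 5² + (-4)²) = 65/√57 = 8.609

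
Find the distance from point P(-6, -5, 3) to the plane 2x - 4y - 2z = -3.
d = |2(-6) + (-4)(-5) + (-2)(3) - (-3)| / √(2² + (-4)² + (-2)²) = 5/√24 = 1.021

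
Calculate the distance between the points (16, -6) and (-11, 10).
Using the distance formula: d = sqrt((x₂-x₁)² + (y₂-y₁)²)
dx = (-11) - 16 = -27
dy = 10 - (-6) = 16
d = sqrt((-27)² + 16²) = sqrt(729 + 256) = sqrt(985) = 31.38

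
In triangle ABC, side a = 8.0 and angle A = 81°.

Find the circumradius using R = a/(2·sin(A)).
R = a/(2·sin(A)) = 8.0/(2·sin(81°))
R = 8.0/(2·0.987688) = 8.0/1.975377 = 4.05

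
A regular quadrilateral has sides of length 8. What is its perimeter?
Perimeter = number of sides * side length
Perimeter = 4 * 8
Perimeter = 32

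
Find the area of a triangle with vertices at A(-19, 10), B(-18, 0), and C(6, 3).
Using the coordinate formula: Area = (1/2)|x₁(y₂-y₃) + x₂(y₃-y₁) + x₃(y₁-y₂)|
Area = (1/2)|(-19)(0-3) + (-18)(3-10) + 6(10-0)|
Area = (1/2)|(-19)*(-3) + (-18)*(-7) + 6*10|
Area = (1/2)|57 + 126 + 60|
Area = (1/2)*243 = 121.50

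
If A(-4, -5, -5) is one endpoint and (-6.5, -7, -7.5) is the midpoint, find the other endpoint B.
B = (2×(-6.5) - (-4), 2×(-7) - (-5), 2×(-7.5) - (-5)) = (-9, -9, -10)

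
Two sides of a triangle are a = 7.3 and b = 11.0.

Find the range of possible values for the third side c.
By the triangle inequality: |a - b| < c < a + b
|7.3 - 11.0| < c < 7.3 + 11.0
3.7 < c < 18.3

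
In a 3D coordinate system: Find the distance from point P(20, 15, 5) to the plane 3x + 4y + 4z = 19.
d = |3(20) + 4(15) + 4(5) - (19)| / √(3² + 4² + 4²) = 121/√41 = 18.9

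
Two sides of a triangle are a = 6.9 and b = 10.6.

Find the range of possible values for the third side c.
By the triangle inequality: |a - b| < c < a + b
|6.9 - 10.6| < c < 6.9 + 10.6
3.7 < c < 17.5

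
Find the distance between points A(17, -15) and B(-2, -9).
Using the distance formula: d = sqrt((x₂-x₁)² + (y₂-y₁)²)
dx = (-2) - 17 = -19
dy = (-9) - (-15) = 6
d = sqrt((-19)² + 6²) = sqrt(361 + 36) = sqrt(397) = 19.92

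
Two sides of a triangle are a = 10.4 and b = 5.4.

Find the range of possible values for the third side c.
By the triangle inequality: |a - b| < c < a + b
|10.4 - 5.4| < c < 10.4 + 5.4
5 < c < 15.8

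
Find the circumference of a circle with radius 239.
Circumference = 2 * pi * r
Circumference = 2 * pi * 239
Circumference = 1501.68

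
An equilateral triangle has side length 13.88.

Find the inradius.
For an equilateral triangle, r = s/(2√3) where s is the side.
r = 13.88/(2√3) = 13.88/3.464102 = 4.007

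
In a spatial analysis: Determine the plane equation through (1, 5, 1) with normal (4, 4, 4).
d = n·P = (4)(1) + (4)(5) + (4)(1) = 28
Plane: 4x + 4y + 4z = 28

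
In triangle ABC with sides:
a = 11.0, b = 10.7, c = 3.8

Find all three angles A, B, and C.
By the law of cosines:
cos(A) = (b² + c² - a²)/(2bc) = 0.097516  →  A = 84.4°
cos(B) = (a² + c² - b²)/(2ac) = 0.250598  →  B = 75.49°
cos(C) = (a² + b² - c²)/(2ab) = 0.939040  →  C = 20.11°
Check: A + B + C = 180.0° ✓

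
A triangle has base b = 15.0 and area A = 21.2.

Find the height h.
A = ½bh  →  h = 2A/b
h = 2·21.2/15.0 = 2.827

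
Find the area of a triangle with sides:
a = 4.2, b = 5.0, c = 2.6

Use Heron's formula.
s = (a+b+c)/2 = (4.2+5.0+2.6)/2 = 5.9
A = √(s(s-a)(s-b)(s-c)) = √(5.9·1.7·0.9·3.3)
A = √29.7891 = 5.458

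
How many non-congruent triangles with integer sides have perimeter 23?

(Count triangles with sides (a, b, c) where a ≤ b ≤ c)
With a ≤ b ≤ c and a + b + c = 23, the triangle inequality a + b > c gives c < 23/2, so c ≤ 11.
Iterate a from 1 to ⌊p/3⌋ = 7; for each a, b ranges from a to ⌊(p−a)/2⌋ with c = p − a − b, keeping only c ≥ b.
Triples: (1, 11, 11), (2, 10, 11), (3, 9, 11), …
Count = 14 triangles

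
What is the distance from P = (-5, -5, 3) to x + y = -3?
d = |1(-5) + 1(-5) + 0(3) - (-3)| / √(1² + 1² + 0²) = 7/√2 = 4.95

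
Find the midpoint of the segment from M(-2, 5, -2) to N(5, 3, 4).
Midpoint = ((-2+5)/2, (5+3)/2, (-2+4)/2) = (1.5, 4, 1)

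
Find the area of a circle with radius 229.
Area = pi * r²
Area = pi * 229²
Area = pi * 52441
Area = 164748.26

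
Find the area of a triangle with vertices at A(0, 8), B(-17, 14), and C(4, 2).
Using the coordinate formula: Area = (1/2)|x₁(y₂-y₃) + x₂(y₃-y₁) + x₃(y₁-y₂)|
Area = (1/2)|0(14-2) + (-17)(2-8) + 4(8-14)|
Area = (1/2)|0*12 + (-17)*(-6) + 4*(-6)|
Area = (1/2)|0 + 102 + (-24)|
Area = (1/2)*78 = 39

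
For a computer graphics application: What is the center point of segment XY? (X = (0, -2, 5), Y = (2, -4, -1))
Midpoint = ((0+2)/2, (-2-4)/2, (5-1)/2) = (1, -3, 2)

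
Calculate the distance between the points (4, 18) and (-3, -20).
Using the distance formula: d = sqrt((x₂-x₁)² + (y₂-y₁)²)
dx = (-3) - 4 = -7
dy = (-20) - 18 = -38
d = sqrt((-7)² + (-38)²) = sqrt(49 + 1444) = sqrt(1493) = 38.64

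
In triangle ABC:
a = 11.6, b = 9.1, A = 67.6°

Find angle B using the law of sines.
sin(B)/b = sin(A)/a
sin(B) = b·sin(A)/a = 9.1·sin(67.6°)/11.6 = 0.725290
B = arcsin(0.725290) = 46.49°  (b ≤ a, so B ≤ A and the acute solution is unique)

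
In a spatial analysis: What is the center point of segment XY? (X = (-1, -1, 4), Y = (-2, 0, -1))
Midpoint = ((-1-2)/2, (-1+0)/2, (4-1)/2) = (-1.5, -0.5, 1.5)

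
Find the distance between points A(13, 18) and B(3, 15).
Using the distance formula: d = sqrt((x₂-x₁)² + (y₂-y₁)²)
dx = 3 - 13 = -10
dy = 15 - 18 = -3
d = sqrt((-10)² + (-3)²) = sqrt(100 + 9) = sqrt(109) = 10.44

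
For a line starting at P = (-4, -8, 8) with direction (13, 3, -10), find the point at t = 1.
P(1) = (-4 + 13(1), -8 + 3(1), 8 + (-10)(1)) = (9, -5, -2)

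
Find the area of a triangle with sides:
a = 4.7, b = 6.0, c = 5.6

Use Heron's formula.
s = (a+b+c)/2 = (4.7+6.0+5.6)/2 = 8.15
A = √(s(s-a)(s-b)(s-c)) = √(8.15·3.45·2.15·2.55)
A = √154.154 = 12.42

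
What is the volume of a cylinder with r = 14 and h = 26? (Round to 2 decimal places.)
Volume = pi * r² * h
Volume = pi * 14² * 26
Volume = pi * 196 * 26
Volume = pi * 5096
Volume = 16009.56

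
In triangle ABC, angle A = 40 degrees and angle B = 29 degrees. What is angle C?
Sum of angles in a triangle = 180 degrees
Third angle = 180 - 40 - 29
Third angle = 111 degrees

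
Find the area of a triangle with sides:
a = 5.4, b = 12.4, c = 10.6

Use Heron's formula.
s = (a+b+c)/2 = (5.4+12.4+10.6)/2 = 14.2
A = √(s(s-a)(s-b)(s-c)) = √(14.2·8.8·1.8·3.6)
A = √809.741 = 28.46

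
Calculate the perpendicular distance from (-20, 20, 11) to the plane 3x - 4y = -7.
d = |3(-20) + (-4)(20) + 0(11) - (-7)| / √(3² + (-4)² + 0²) = 133/√25 = 26.6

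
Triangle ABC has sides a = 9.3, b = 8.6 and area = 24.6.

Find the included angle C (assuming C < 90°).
Area = ½ab·sin(C)  →  sin(C) = 2·Area/(ab)
sin(C) = 2·24.6/(9.3·8.6) = 0.615154
C = arcsin(0.615154) = 37.96°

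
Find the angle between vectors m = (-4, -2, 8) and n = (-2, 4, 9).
m·n = 72, |m|² = 84, |n|² = 101
cos θ = 72/√8484 ≈ 0.7817
θ ≈ 38.58°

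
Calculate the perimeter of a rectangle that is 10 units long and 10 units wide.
Perimeter = 2 * (length + width)
Perimeter = 2 * (10 + 10)
Perimeter = 2 * 20
Perimeter = 40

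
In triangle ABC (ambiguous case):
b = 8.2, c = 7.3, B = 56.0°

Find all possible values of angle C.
sin(C)/c = sin(B)/b  →  sin(C) = c·sin(B)/b = 7.3·sin(56.0°)/8.2 = 0.738046
C₁ = arcsin(0.738046) = 47.57°,  C₂ = 180° - C₁ = 132.43°
Check C₂: A = 180° - 56.0° - 132.43° = -8.43° ≤ 0, rejected
C = 47.57° (one solution)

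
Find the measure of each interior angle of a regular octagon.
Interior angle of a regular n-gon = (n-2)*180/n
Interior angle = (8-2)*180/8
Interior angle = 6*180/8
Interior angle = 1080/8
Interior angle = 135 degrees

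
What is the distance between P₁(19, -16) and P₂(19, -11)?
Using the distance formula: d = sqrt((x₂-x₁)² + (y₂-y₁)²)
dx = 19 - 19 = 0
dy = (-11) - (-16) = 5
d = sqrt(0² + 5²) = sqrt(0 + 25) = sqrt(25) = 5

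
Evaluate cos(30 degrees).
cos(30 degrees) = sqrt(3)/2
Decimal approximation: 0.866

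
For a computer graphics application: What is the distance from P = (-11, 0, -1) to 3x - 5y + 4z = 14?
d = |3(-11) + (-5)(0) + 4(-1) - (14)| / √(3² + (-5)² + 4²) = 51/√50 = 7.212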